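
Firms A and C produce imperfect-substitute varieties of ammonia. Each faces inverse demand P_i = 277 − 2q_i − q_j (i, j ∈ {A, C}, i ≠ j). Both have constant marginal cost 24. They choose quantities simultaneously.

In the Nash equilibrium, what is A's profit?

5120.72

Firm A's profit: π = q_A(277 − 2q_A − q_C) − 24q_A.
∂π/∂q_A = 253 − 4q_A − q_C = 0 ⇒ q_A = 63.25 − 0.25q_C.
Setting q_A = q_C in the reaction function: q_A = 63.25 − 0.25q_A, so q_A = 63.25 / 1.25 = 50.6.
P_A = 277 − 2·50.6 − 50.6 = 125.2.
Profit = (125.2 − 24)·50.6 = 5120.72.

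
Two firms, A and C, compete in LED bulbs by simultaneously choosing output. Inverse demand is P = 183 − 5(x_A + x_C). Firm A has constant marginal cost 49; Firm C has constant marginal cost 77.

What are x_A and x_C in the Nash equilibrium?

Firm A's profit: π = x_A(183 − 5(x_A + x_C)) − 49x_A.
∂π/∂x_A = 134 − 10x_A − 5x_C = 0, so x_A = 13.4 − 0.5x_C.
By the same steps for C: x_C = 10.6 − 0.5x_A.
Plugging x_C into A's best response: x_A = 13.4 − 0.5(10.6 − 0.5x_A) ⇒ 0.75x_A = 8.1, so x_A = 10.8.
Then x_C = 10.6 − 0.5·10.8 = 5.2.

10.8, 5.2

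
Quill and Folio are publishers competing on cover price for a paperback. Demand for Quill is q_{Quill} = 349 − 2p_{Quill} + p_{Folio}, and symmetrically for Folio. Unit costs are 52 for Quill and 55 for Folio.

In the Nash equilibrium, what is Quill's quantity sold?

198.8

Quill's profit: π = (p_{Quill} − 52)(349 − 2p_{Quill} + p_{Folio}).
∂π/∂p_{Quill} = 453 − 4p_{Quill} + p_{Folio} = 0 ⇒ p_{Quill} = 113.25 + 0.25p_{Folio}.
Similarly p_{Folio} = 114.75 + 0.25p_{Quill}.
Substituting the second reaction function into the first: p_{Quill} = 113.25 + 0.25(114.75 + 0.25p_{Quill}), which gives 0.9375p_{Quill} = 141.9375 ⇒ p_{Quill} = 151.4.
Then p_{Folio} = 114.75 + 0.25·151.4 = 152.6.
q_{Quill} = 349 − 2·151.4 + 152.6 = 198.8.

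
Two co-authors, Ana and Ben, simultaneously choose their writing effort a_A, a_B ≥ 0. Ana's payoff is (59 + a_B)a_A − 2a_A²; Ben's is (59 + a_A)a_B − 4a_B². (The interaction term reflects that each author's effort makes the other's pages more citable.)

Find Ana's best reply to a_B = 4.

15.75

Expanding Ana's payoff: 59a_A + a_Ba_A − 2a_A².
∂π/∂a_A = 59 + a_B − 4a_A = 0, so a_A = 14.75 + 0.25a_B.
At a_B = 4: a_A = 14.75 + 0.25·4 = 15.75.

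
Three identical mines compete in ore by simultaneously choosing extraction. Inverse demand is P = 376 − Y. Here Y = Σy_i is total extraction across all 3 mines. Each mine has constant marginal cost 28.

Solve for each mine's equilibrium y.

A representative mine's profit is π_i = y_i(376 − Y) − 28y_i, with Y = y_i + Σ_{j≠i} y_j.
First-order condition: 348 − 2y_i − Σ_{j≠i} y_j = 0.
In a symmetric equilibrium every mine chooses the same y, so Σ_{j≠i} y_j = 2y. The condition becomes 348 − 4y = 0, giving y = 348/4 = 87.

87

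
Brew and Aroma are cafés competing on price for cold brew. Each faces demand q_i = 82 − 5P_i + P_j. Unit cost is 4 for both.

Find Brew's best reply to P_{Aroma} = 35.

Brew's profit: π = (P_{Brew} − 4)(82 − 5P_{Brew} + P_{Aroma}).
∂π/∂P_{Brew} = 102 − 10P_{Brew} + P_{Aroma} = 0 ⇒ P_{Brew} = 10.2 + 0.1P_{Aroma}.
At P_{Aroma} = 35: P_{Brew} = 10.2 + 0.1·35 = 13.7.

13.7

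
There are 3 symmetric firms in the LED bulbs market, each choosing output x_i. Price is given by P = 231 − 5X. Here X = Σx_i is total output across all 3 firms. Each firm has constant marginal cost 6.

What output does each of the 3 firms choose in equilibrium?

11.25

A representative firm's profit is π_i = x_i(231 − 5X) − 6x_i, with X = x_i + Σ_{j≠i} x_j.
First-order condition: 225 − 10x_i − 5Σ_{j≠i} x_j = 0.
With identical firms, set every x_j = x: then 225 − 10x − 10x = 0, i.e. x = 225/20 = 11.25.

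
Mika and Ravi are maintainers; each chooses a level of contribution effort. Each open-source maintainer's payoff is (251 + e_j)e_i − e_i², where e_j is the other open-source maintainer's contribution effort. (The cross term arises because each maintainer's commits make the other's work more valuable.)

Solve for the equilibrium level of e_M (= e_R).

251

Mika's payoff is (251 + e_R)e_M − e_M².
∂π/∂e_M = 251 + e_R − 2e_M = 0, so e_M = 125.5 + 0.5e_R.
The game is symmetric, so in equilibrium e_R = e_M: the reaction function gives 0.5e_M = 125.5, hence e_M = 251.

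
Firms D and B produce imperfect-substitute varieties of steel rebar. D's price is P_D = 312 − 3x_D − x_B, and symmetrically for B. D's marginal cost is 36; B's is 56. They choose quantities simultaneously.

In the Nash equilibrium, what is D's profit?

4800

Firm D's profit: π = x_D(312 − 3x_D − x_B) − 36x_D.
∂π/∂x_D = 276 − 6x_D − x_B = 0 ⇒ x_D = 46 − (1/6)x_B.
Similarly x_B = 128/3 − (1/6)x_D.
Solving the two reaction functions simultaneously: (1 − (−1/6)(−1/6))x_D = 46 − (1/6)·(128/3), so (35/36)x_D = 350/9 and x_D = 40.
Then x_B = 128/3 − (1/6)·40 = 36.
P_D = 312 − 3·40 − 36 = 156.
Profit = (156 − 36)·40 = 4800.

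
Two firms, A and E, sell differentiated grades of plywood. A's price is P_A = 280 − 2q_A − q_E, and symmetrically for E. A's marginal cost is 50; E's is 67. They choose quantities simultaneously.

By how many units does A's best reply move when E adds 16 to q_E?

Firm A's profit: π = q_A(280 − 2q_A − q_E) − 50q_A.
∂π/∂q_A = 230 − 4q_A − q_E = 0 ⇒ q_A = 57.5 − 0.25q_E.
The reaction-function slope is −0.25, so a 16-unit rise in q_E moves q_A by −0.25 × 16 = −4. A's best response falls — the actions are strategic substitutes.

-4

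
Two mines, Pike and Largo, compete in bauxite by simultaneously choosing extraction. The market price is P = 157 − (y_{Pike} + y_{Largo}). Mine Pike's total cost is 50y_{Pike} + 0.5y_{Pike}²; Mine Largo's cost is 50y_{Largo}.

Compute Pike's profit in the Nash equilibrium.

686.94

Mine Pike's profit: π = y_{Pike}(157 − (y_{Pike} + y_{Largo})) − 50y_{Pike} − 0.5y_{Pike}².
∂π/∂y_{Pike} = 107 − 3y_{Pike} − y_{Largo} = 0, so y_{Pike} = 107/3 − (1/3)y_{Largo}.
For Largo: ∂π/∂y_{Largo} = 107 − 2y_{Largo} − y_{Pike} = 0 ⇒ y_{Largo} = 53.5 − 0.5y_{Pike}.
Substituting the second reaction function into the first: y_{Pike} = 107/3 − (1/3)(53.5 − 0.5y_{Pike}), which gives (5/6)y_{Pike} = 107/6 ⇒ y_{Pike} = 21.4.
Then y_{Largo} = 53.5 − 0.5·21.4 = 42.8.
Price P = 157 − 64.2 = 92.8.
Pike's profit: (92.8 − 50)·21.4 − 0.5(21.4)² = 686.94.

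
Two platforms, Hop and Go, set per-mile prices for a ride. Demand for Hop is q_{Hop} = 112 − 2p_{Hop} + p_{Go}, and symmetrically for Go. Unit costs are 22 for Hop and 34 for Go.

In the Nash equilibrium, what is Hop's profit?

1997.12

Hop's profit: π = (p_{Hop} − 22)(112 − 2p_{Hop} + p_{Go}).
∂π/∂p_{Hop} = 156 − 4p_{Hop} + p_{Go} = 0 ⇒ p_{Hop} = 39 + 0.25p_{Go}.
Similarly p_{Go} = 45 + 0.25p_{Hop}.
Plugging p_{Go} into Hop's best response: p_{Hop} = 39 + 0.25(45 + 0.25p_{Hop}) ⇒ 0.9375p_{Hop} = 50.25, so p_{Hop} = 53.6.
Then p_{Go} = 45 + 0.25·53.6 = 58.4.
q_{Hop} = 112 − 2·53.6 + 58.4 = 63.2.
Profit = (53.6 − 22)·63.2 = 1997.12.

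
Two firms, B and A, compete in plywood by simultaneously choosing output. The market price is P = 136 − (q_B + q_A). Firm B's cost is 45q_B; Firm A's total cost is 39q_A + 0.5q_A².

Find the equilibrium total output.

55.8

Firm B's profit: π = q_B(136 − (q_B + q_A)) − 45q_B.
∂π/∂q_B = 91 − 2q_B − q_A = 0, so q_B = 45.5 − 0.5q_A.
For A: ∂π/∂q_A = 97 − 3q_A − q_B = 0 ⇒ q_A = 97/3 − (1/3)q_B.
Plugging q_A into B's best response: q_B = 45.5 − 0.5(97/3 − (1/3)q_B) ⇒ (5/6)q_B = 88/3, so q_B = 35.2.
Then q_A = 97/3 − (1/3)·35.2 = 20.6.
Total output: 35.2 + 20.6 = 55.8.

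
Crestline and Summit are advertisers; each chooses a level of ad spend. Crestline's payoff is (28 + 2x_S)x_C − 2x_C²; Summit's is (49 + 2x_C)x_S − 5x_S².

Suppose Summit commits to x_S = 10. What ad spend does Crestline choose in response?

Expanding Crestline's payoff: 28x_C + 2x_Sx_C − 2x_C².
∂π/∂x_C = 28 + 2x_S − 4x_C = 0, so x_C = 7 + 0.5x_S.
At x_S = 10: x_C = 7 + 0.5·10 = 12.

12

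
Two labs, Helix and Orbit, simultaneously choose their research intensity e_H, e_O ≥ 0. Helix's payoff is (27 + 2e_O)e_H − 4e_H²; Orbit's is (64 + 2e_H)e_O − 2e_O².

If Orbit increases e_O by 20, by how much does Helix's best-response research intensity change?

Expanding Helix's payoff: 27e_H + 2e_Oe_H − 4e_H².
∂π/∂e_H = 27 + 2e_O − 8e_H = 0, so e_H = 3.375 + 0.25e_O.
The reaction-function slope is 0.25, so a 20-unit rise in e_O moves e_H by 0.25 × 20 = 5. Helix's best response rises — the actions are strategic complements.

5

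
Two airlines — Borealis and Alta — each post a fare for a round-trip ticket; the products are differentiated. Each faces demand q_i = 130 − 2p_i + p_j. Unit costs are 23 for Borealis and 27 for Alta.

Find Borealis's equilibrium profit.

Borealis's profit: π = (p_{Borealis} − 23)(130 − 2p_{Borealis} + p_{Alta}).
∂π/∂p_{Borealis} = 176 − 4p_{Borealis} + p_{Alta} = 0 ⇒ p_{Borealis} = 44 + 0.25p_{Alta}.
Similarly p_{Alta} = 46 + 0.25p_{Borealis}.
Solving the two reaction functions simultaneously: (1 − (0.25)(0.25))p_{Borealis} = 44 + 0.25·46, so 0.9375p_{Borealis} = 55.5 and p_{Borealis} = 59.2.
Then p_{Alta} = 46 + 0.25·59.2 = 60.8.
q_{Borealis} = 130 − 2·59.2 + 60.8 = 72.4.
Profit = (59.2 − 23)·72.4 = 2620.88.

2620.88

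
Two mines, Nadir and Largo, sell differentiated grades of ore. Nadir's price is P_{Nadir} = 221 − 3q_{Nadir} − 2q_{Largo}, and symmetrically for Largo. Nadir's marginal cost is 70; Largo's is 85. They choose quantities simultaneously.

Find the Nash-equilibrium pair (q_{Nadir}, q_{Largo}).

19.8125, 16.0625

Mine Nadir's profit: π = q_{Nadir}(221 − 3q_{Nadir} − 2q_{Largo}) − 70q_{Nadir}.
∂π/∂q_{Nadir} = 151 − 6q_{Nadir} − 2q_{Largo} = 0 ⇒ q_{Nadir} = 151/6 − (1/3)q_{Largo}.
Similarly q_{Largo} = 68/3 − (1/3)q_{Nadir}.
Substituting the second reaction function into the first: q_{Nadir} = 151/6 − (1/3)(68/3 − (1/3)q_{Nadir}), which gives (8/9)q_{Nadir} = 317/18 ⇒ q_{Nadir} = 19.8125.
Then q_{Largo} = 68/3 − (1/3)·19.8125 = 16.0625.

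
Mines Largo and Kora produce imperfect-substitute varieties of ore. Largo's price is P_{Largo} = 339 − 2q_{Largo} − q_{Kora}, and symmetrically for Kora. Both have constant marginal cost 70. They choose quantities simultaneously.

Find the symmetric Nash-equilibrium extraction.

Mine Largo's profit: π = q_{Largo}(339 − 2q_{Largo} − q_{Kora}) − 70q_{Largo}.
∂π/∂q_{Largo} = 269 − 4q_{Largo} − q_{Kora} = 0 ⇒ q_{Largo} = 67.25 − 0.25q_{Kora}.
Setting q_{Largo} = q_{Kora} in the reaction function: q_{Largo} = 67.25 − 0.25q_{Largo}, so q_{Largo} = 67.25 / 1.25 = 53.8.

53.8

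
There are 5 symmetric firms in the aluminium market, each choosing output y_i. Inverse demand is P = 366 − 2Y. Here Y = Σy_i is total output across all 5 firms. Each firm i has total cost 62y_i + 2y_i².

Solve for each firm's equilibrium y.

19

A representative firm's profit is π_i = y_i(366 − 2Y) − 62y_i − 2y_i², with Y = y_i + Σ_{j≠i} y_j.
First-order condition: 304 − 8y_i − 2Σ_{j≠i} y_j = 0.
In a symmetric equilibrium every firm chooses the same y, so Σ_{j≠i} y_j = 4y. The condition becomes 304 − 16y = 0, giving y = 304/16 = 19.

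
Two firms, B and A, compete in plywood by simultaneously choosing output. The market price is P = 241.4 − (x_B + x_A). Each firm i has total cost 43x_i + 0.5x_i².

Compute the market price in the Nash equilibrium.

Firm B's profit: π = x_B(241.4 − (x_B + x_A)) − 43x_B − 0.5x_B².
∂π/∂x_B = 198.4 − 3x_B − x_A = 0, so x_B = 992/15 − (1/3)x_A.
Setting x_B = x_A in the reaction function: x_B = 992/15 − (1/3)x_B, so x_B = (992/15) / (4/3) = 49.6.
Equilibrium price: P = 241.4 − 99.2 = 142.2.

142.2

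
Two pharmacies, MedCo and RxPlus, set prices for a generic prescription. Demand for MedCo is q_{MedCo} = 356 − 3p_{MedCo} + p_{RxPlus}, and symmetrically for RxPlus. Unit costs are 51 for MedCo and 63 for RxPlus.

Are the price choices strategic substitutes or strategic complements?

strategic complements

MedCo's profit: π = (p_{MedCo} − 51)(356 − 3p_{MedCo} + p_{RxPlus}).
∂π/∂p_{MedCo} = 509 − 6p_{MedCo} + p_{RxPlus} = 0 ⇒ p_{MedCo} = 509/6 + (1/6)p_{RxPlus}.
The best-response slope dp_{MedCo}/dp_{RxPlus} = 1/6 > 0: the reaction function is upward-sloping, so the choices are strategic complements.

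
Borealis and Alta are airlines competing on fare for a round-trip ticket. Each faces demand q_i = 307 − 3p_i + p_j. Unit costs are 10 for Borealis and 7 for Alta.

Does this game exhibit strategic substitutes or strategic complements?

strategic complements

Borealis's profit: π = (p_{Borealis} − 10)(307 − 3p_{Borealis} + p_{Alta}).
∂π/∂p_{Borealis} = 337 − 6p_{Borealis} + p_{Alta} = 0 ⇒ p_{Borealis} = 337/6 + (1/6)p_{Alta}.
The best-response slope dp_{Borealis}/dp_{Alta} = 1/6 > 0: the reaction function is upward-sloping, so the choices are strategic complements.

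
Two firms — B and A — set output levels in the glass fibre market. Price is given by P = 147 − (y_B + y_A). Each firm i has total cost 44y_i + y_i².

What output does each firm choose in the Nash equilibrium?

Firm B's profit: π = y_B(147 − (y_B + y_A)) − 44y_B − y_B².
∂π/∂y_B = 103 − 4y_B − y_A = 0, so y_B = 25.75 − 0.25y_A.
The game is symmetric, so in equilibrium y_A = y_B: the reaction function gives 1.25y_B = 25.75, hence y_B = 20.6.

20.6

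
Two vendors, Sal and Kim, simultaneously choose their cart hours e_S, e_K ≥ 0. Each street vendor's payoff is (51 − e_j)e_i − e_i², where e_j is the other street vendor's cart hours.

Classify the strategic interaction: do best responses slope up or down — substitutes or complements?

Sal's payoff is (51 − e_K)e_S − e_S².
∂π/∂e_S = 51 − e_K − 2e_S = 0, so e_S = 25.5 − 0.5e_K.
The best-response slope de_S/de_K = −0.5 < 0: the reaction function is downward-sloping, so the choices are strategic substitutes.

strategic substitutes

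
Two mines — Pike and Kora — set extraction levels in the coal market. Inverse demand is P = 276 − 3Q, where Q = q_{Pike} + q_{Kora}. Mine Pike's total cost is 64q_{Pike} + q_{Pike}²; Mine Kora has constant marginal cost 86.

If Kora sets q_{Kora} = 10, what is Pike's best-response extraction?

22.75

Mine Pike's profit: π = q_{Pike}(276 − 3(q_{Pike} + q_{Kora})) − 64q_{Pike} − q_{Pike}².
∂π/∂q_{Pike} = 212 − 8q_{Pike} − 3q_{Kora} = 0, so q_{Pike} = 26.5 − 0.375q_{Kora}.
At q_{Kora} = 10: q_{Pike} = 26.5 − 0.375·10 = 22.75.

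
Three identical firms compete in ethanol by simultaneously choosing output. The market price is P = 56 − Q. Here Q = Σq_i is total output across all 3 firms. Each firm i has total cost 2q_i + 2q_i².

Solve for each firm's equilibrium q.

6.75

A representative firm's profit is π_i = q_i(56 − Q) − 2q_i − 2q_i², with Q = q_i + Σ_{j≠i} q_j.
First-order condition: 54 − 6q_i − Σ_{j≠i} q_j = 0.
With identical firms, set every q_j = q: then 54 − 6q − 2q = 0, i.e. q = 54/8 = 6.75.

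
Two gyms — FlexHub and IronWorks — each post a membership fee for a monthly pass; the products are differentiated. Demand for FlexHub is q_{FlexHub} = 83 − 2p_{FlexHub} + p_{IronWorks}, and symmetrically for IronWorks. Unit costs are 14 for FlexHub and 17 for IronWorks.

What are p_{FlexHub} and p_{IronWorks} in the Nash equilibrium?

37.4, 38.6

FlexHub's profit: π = (p_{FlexHub} − 14)(83 − 2p_{FlexHub} + p_{IronWorks}).
∂π/∂p_{FlexHub} = 111 − 4p_{FlexHub} + p_{IronWorks} = 0 ⇒ p_{FlexHub} = 27.75 + 0.25p_{IronWorks}.
Similarly p_{IronWorks} = 29.25 + 0.25p_{FlexHub}.
Solving the two reaction functions simultaneously: (1 − (0.25)(0.25))p_{FlexHub} = 27.75 + 0.25·29.25, so 0.9375p_{FlexHub} = 35.0625 and p_{FlexHub} = 37.4.
Then p_{IronWorks} = 29.25 + 0.25·37.4 = 38.6.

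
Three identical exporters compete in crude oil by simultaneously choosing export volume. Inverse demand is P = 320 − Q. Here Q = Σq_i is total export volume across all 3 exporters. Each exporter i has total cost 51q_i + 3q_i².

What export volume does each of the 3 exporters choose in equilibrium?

26.9

A representative exporter's profit is π_i = q_i(320 − Q) − 51q_i − 3q_i², with Q = q_i + Σ_{j≠i} q_j.
First-order condition: 269 − 8q_i − Σ_{j≠i} q_j = 0.
In a symmetric equilibrium every exporter chooses the same q, so Σ_{j≠i} q_j = 2q. The condition becomes 269 − 10q = 0, giving q = 269/10 = 26.9.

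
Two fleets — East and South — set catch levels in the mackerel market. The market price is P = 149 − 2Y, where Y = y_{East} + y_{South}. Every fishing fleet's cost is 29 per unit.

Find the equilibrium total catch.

40

Fishing fleet East's profit: π = y_{East}(149 − 2(y_{East} + y_{South})) − 29y_{East}.
∂π/∂y_{East} = 120 − 4y_{East} − 2y_{South} = 0, so y_{East} = 30 − 0.5y_{South}.
Setting y_{East} = y_{South} in the reaction function: y_{East} = 30 − 0.5y_{East}, so y_{East} = 30 / 1.5 = 20.
Total catch: 20 + 20 = 40.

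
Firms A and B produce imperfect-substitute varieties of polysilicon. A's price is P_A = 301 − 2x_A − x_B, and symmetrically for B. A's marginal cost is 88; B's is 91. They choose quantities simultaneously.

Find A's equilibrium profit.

3663.68

Firm A's profit: π = x_A(301 − 2x_A − x_B) − 88x_A.
∂π/∂x_A = 213 − 4x_A − x_B = 0 ⇒ x_A = 53.25 − 0.25x_B.
Similarly x_B = 52.5 − 0.25x_A.
Plugging x_B into A's best response: x_A = 53.25 − 0.25(52.5 − 0.25x_A) ⇒ 0.9375x_A = 40.125, so x_A = 42.8.
Then x_B = 52.5 − 0.25·42.8 = 41.8.
P_A = 301 − 2·42.8 − 41.8 = 173.6.
Profit = (173.6 − 88)·42.8 = 3663.68.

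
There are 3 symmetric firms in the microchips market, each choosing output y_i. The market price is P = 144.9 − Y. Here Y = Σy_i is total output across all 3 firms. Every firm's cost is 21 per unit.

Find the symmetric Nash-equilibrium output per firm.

30.975

A representative firm's profit is π_i = y_i(144.9 − Y) − 21y_i, with Y = y_i + Σ_{j≠i} y_j.
First-order condition: 123.9 − 2y_i − Σ_{j≠i} y_j = 0.
With identical firms, set every y_j = y: then 123.9 − 2y − 2y = 0, i.e. y = 123.9/4 = 30.975.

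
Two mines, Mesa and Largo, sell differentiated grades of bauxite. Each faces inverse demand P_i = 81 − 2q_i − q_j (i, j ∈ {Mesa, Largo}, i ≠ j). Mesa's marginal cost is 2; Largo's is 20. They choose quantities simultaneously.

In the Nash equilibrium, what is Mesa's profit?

Mine Mesa's profit: π = q_{Mesa}(81 − 2q_{Mesa} − q_{Largo}) − 2q_{Mesa}.
∂π/∂q_{Mesa} = 79 − 4q_{Mesa} − q_{Largo} = 0 ⇒ q_{Mesa} = 19.75 − 0.25q_{Largo}.
Similarly q_{Largo} = 15.25 − 0.25q_{Mesa}.
Substituting the second reaction function into the first: q_{Mesa} = 19.75 − 0.25(15.25 − 0.25q_{Mesa}), which gives 0.9375q_{Mesa} = 15.9375 ⇒ q_{Mesa} = 17.
Then q_{Largo} = 15.25 − 0.25·17 = 11.
P_{Mesa} = 81 − 2·17 − 11 = 36.
Profit = (36 − 2)·17 = 578.

578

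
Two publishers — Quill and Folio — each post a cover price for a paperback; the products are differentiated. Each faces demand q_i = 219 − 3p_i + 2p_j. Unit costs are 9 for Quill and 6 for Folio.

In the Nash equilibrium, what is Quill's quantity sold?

Quill's profit: π = (p_{Quill} − 9)(219 − 3p_{Quill} + 2p_{Folio}).
∂π/∂p_{Quill} = 246 − 6p_{Quill} + 2p_{Folio} = 0 ⇒ p_{Quill} = 41 + (1/3)p_{Folio}.
Similarly p_{Folio} = 39.5 + (1/3)p_{Quill}.
Plugging p_{Folio} into Quill's best response: p_{Quill} = 41 + (1/3)(39.5 + (1/3)p_{Quill}) ⇒ (8/9)p_{Quill} = 325/6, so p_{Quill} = 60.9375.
Then p_{Folio} = 39.5 + (1/3)·60.9375 = 59.8125.
q_{Quill} = 219 − 3·60.9375 + 2·59.8125 = 155.8125.

155.8125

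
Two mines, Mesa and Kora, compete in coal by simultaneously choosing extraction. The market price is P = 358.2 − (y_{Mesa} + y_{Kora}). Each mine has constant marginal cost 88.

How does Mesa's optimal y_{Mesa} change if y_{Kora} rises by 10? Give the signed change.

-5

Mine Mesa's profit: π = y_{Mesa}(358.2 − (y_{Mesa} + y_{Kora})) − 88y_{Mesa}.
∂π/∂y_{Mesa} = 270.2 − 2y_{Mesa} − y_{Kora} = 0, so y_{Mesa} = 135.1 − 0.5y_{Kora}.
The reaction-function slope is −0.5, so a 10-unit rise in y_{Kora} moves y_{Mesa} by −0.5 × 10 = −5. Mesa's best response falls — the actions are strategic substitutes.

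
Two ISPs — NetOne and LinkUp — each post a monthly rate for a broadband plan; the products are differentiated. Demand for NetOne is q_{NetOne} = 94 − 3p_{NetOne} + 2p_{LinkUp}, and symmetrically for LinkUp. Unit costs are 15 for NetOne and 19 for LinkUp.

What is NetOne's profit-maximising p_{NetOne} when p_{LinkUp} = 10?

NetOne's profit: π = (p_{NetOne} − 15)(94 − 3p_{NetOne} + 2p_{LinkUp}).
∂π/∂p_{NetOne} = 139 − 6p_{NetOne} + 2p_{LinkUp} = 0 ⇒ p_{NetOne} = 139/6 + (1/3)p_{LinkUp}.
At p_{LinkUp} = 10: p_{NetOne} = 139/6 + (1/3)·10 = 26.5.

26.5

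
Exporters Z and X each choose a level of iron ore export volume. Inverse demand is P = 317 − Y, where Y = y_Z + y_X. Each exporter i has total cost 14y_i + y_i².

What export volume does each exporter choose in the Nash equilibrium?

60.6

Exporter Z's profit: π = y_Z(317 − (y_Z + y_X)) − 14y_Z − y_Z².
∂π/∂y_Z = 303 − 4y_Z − y_X = 0, so y_Z = 75.75 − 0.25y_X.
By symmetry y_X = y_Z; substituting into the reaction function, 1.25y_Z = 75.75 and y_Z = 60.6.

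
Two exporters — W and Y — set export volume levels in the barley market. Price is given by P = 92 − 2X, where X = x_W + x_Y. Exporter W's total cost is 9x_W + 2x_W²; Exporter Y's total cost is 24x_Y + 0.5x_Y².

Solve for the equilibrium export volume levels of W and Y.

Exporter W's profit: π = x_W(92 − 2(x_W + x_Y)) − 9x_W − 2x_W².
∂π/∂x_W = 83 − 8x_W − 2x_Y = 0, so x_W = 10.375 − 0.25x_Y.
For Y: ∂π/∂x_Y = 68 − 5x_Y − 2x_W = 0 ⇒ x_Y = 13.6 − 0.4x_W.
Substituting the second reaction function into the first: x_W = 10.375 − 0.25(13.6 − 0.4x_W), which gives 0.9x_W = 6.975 ⇒ x_W = 7.75.
Then x_Y = 13.6 − 0.4·7.75 = 10.5.

7.75, 10.5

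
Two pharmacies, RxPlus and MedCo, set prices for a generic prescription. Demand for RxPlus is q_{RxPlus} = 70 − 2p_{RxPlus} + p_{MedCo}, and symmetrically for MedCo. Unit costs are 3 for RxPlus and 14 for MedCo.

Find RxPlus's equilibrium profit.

RxPlus's profit: π = (p_{RxPlus} − 3)(70 − 2p_{RxPlus} + p_{MedCo}).
∂π/∂p_{RxPlus} = 76 − 4p_{RxPlus} + p_{MedCo} = 0 ⇒ p_{RxPlus} = 19 + 0.25p_{MedCo}.
Similarly p_{MedCo} = 24.5 + 0.25p_{RxPlus}.
Plugging p_{MedCo} into RxPlus's best response: p_{RxPlus} = 19 + 0.25(24.5 + 0.25p_{RxPlus}) ⇒ 0.9375p_{RxPlus} = 25.125, so p_{RxPlus} = 26.8.
Then p_{MedCo} = 24.5 + 0.25·26.8 = 31.2.
q_{RxPlus} = 70 − 2·26.8 + 31.2 = 47.6.
Profit = (26.8 − 3)·47.6 = 1132.88.

1132.88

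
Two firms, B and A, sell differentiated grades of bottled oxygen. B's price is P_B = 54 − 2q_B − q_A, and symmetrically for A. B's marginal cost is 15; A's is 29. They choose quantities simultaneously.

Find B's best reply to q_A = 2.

Firm B's profit: π = q_B(54 − 2q_B − q_A) − 15q_B.
∂π/∂q_B = 39 − 4q_B − q_A = 0 ⇒ q_B = 9.75 − 0.25q_A.
At q_A = 2: q_B = 9.75 − 0.25·2 = 9.25.

9.25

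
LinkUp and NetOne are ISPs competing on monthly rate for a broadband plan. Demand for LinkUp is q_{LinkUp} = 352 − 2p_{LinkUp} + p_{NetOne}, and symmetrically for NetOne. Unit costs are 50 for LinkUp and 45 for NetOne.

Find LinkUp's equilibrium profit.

LinkUp's profit: π = (p_{LinkUp} − 50)(352 − 2p_{LinkUp} + p_{NetOne}).
∂π/∂p_{LinkUp} = 452 − 4p_{LinkUp} + p_{NetOne} = 0 ⇒ p_{LinkUp} = 113 + 0.25p_{NetOne}.
Similarly p_{NetOne} = 110.5 + 0.25p_{LinkUp}.
Substituting the second reaction function into the first: p_{LinkUp} = 113 + 0.25(110.5 + 0.25p_{LinkUp}), which gives 0.9375p_{LinkUp} = 140.625 ⇒ p_{LinkUp} = 150.
Then p_{NetOne} = 110.5 + 0.25·150 = 148.
q_{LinkUp} = 352 − 2·150 + 148 = 200.
Profit = (150 − 50)·200 = 20000.

20000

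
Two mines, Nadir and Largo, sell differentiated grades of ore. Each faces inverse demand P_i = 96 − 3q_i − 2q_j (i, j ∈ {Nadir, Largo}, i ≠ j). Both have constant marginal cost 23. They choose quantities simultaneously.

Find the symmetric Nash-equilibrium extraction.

9.125

Mine Nadir's profit: π = q_{Nadir}(96 − 3q_{Nadir} − 2q_{Largo}) − 23q_{Nadir}.
∂π/∂q_{Nadir} = 73 − 6q_{Nadir} − 2q_{Largo} = 0 ⇒ q_{Nadir} = 73/6 − (1/3)q_{Largo}.
Setting q_{Nadir} = q_{Largo} in the reaction function: q_{Nadir} = 73/6 − (1/3)q_{Nadir}, so q_{Nadir} = (73/6) / (4/3) = 9.125.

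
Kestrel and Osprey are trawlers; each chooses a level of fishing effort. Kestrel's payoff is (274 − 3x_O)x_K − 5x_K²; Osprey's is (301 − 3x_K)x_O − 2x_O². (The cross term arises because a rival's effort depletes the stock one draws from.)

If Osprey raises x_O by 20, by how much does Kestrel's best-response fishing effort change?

Expanding Kestrel's payoff: 274x_K − 3x_Ox_K − 5x_K².
∂π/∂x_K = 274 − 3x_O − 10x_K = 0, so x_K = 27.4 − 0.3x_O.
The reaction-function slope is −0.3, so a 20-unit rise in x_O moves x_K by −0.3 × 20 = −6. Kestrel's best response falls — the actions are strategic substitutes.

-6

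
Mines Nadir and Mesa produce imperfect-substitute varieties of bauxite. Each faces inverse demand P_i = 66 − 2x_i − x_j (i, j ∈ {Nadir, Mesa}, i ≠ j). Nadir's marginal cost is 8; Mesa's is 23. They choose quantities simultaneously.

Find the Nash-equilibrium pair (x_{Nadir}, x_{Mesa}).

Mine Nadir's profit: π = x_{Nadir}(66 − 2x_{Nadir} − x_{Mesa}) − 8x_{Nadir}.
∂π/∂x_{Nadir} = 58 − 4x_{Nadir} − x_{Mesa} = 0 ⇒ x_{Nadir} = 14.5 − 0.25x_{Mesa}.
Similarly x_{Mesa} = 10.75 − 0.25x_{Nadir}.
Plugging x_{Mesa} into Nadir's best response: x_{Nadir} = 14.5 − 0.25(10.75 − 0.25x_{Nadir}) ⇒ 0.9375x_{Nadir} = 11.8125, so x_{Nadir} = 12.6.
Then x_{Mesa} = 10.75 − 0.25·12.6 = 7.6.

12.6, 7.6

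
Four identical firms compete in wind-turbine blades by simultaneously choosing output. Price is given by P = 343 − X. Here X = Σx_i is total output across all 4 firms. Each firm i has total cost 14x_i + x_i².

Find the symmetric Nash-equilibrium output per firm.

A representative firm's profit is π_i = x_i(343 − X) − 14x_i − x_i², with X = x_i + Σ_{j≠i} x_j.
First-order condition: 329 − 4x_i − Σ_{j≠i} x_j = 0.
Imposing symmetry (x_j = x for all j) turns Σ_{j≠i} x_j into 3x, so 329 = 7x and x = 47.

47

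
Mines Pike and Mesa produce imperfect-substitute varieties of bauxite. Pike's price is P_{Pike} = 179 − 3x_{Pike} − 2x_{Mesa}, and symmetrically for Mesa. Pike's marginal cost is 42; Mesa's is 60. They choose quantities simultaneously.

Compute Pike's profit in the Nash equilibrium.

Mine Pike's profit: π = x_{Pike}(179 − 3x_{Pike} − 2x_{Mesa}) − 42x_{Pike}.
∂π/∂x_{Pike} = 137 − 6x_{Pike} − 2x_{Mesa} = 0 ⇒ x_{Pike} = 137/6 − (1/3)x_{Mesa}.
Similarly x_{Mesa} = 119/6 − (1/3)x_{Pike}.
Solving the two reaction functions simultaneously: (1 − (−1/3)(−1/3))x_{Pike} = 137/6 − (1/3)·(119/6), so (8/9)x_{Pike} = 146/9 and x_{Pike} = 18.25.
Then x_{Mesa} = 119/6 − (1/3)·18.25 = 13.75.
P_{Pike} = 179 − 3·18.25 − 2·13.75 = 96.75.
Profit = (96.75 − 42)·18.25 = 999.1875.

999.1875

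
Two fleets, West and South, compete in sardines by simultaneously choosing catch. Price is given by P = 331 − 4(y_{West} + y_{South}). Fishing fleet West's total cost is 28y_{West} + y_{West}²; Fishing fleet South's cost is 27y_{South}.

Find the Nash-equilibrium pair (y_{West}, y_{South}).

Fishing fleet West's profit: π = y_{West}(331 − 4(y_{West} + y_{South})) − 28y_{West} − y_{West}².
∂π/∂y_{West} = 303 − 10y_{West} − 4y_{South} = 0, so y_{West} = 30.3 − 0.4y_{South}.
For South: ∂π/∂y_{South} = 304 − 8y_{South} − 4y_{West} = 0 ⇒ y_{South} = 38 − 0.5y_{West}.
Substituting the second reaction function into the first: y_{West} = 30.3 − 0.4(38 − 0.5y_{West}), which gives 0.8y_{West} = 15.1 ⇒ y_{West} = 18.875.
Then y_{South} = 38 − 0.5·18.875 = 28.5625.

18.875, 28.5625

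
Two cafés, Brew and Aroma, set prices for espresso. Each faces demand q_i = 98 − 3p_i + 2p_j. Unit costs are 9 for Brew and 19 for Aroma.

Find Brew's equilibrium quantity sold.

Brew's profit: π = (p_{Brew} − 9)(98 − 3p_{Brew} + 2p_{Aroma}).
∂π/∂p_{Brew} = 125 − 6p_{Brew} + 2p_{Aroma} = 0 ⇒ p_{Brew} = 125/6 + (1/3)p_{Aroma}.
Similarly p_{Aroma} = 155/6 + (1/3)p_{Brew}.
Plugging p_{Aroma} into Brew's best response: p_{Brew} = 125/6 + (1/3)(155/6 + (1/3)p_{Brew}) ⇒ (8/9)p_{Brew} = 265/9, so p_{Brew} = 33.125.
Then p_{Aroma} = 155/6 + (1/3)·33.125 = 36.875.
q_{Brew} = 98 − 3·33.125 + 2·36.875 = 72.375.

72.375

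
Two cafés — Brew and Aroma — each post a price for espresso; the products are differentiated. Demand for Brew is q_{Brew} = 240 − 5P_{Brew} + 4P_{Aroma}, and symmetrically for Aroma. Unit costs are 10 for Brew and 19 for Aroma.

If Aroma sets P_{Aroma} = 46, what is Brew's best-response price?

Brew's profit: π = (P_{Brew} − 10)(240 − 5P_{Brew} + 4P_{Aroma}).
∂π/∂P_{Brew} = 290 − 10P_{Brew} + 4P_{Aroma} = 0 ⇒ P_{Brew} = 29 + 0.4P_{Aroma}.
At P_{Aroma} = 46: P_{Brew} = 29 + 0.4·46 = 47.4.

47.4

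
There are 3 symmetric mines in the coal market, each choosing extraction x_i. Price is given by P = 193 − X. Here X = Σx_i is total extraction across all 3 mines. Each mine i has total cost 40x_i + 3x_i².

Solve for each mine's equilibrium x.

A representative mine's profit is π_i = x_i(193 − X) − 40x_i − 3x_i², with X = x_i + Σ_{j≠i} x_j.
First-order condition: 153 − 8x_i − Σ_{j≠i} x_j = 0.
In a symmetric equilibrium every mine chooses the same x, so Σ_{j≠i} x_j = 2x. The condition becomes 153 − 10x = 0, giving x = 153/10 = 15.3.

15.3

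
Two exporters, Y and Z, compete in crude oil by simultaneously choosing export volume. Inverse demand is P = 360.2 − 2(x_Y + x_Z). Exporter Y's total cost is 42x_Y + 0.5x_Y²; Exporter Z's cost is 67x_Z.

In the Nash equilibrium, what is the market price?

Exporter Y's profit: π = x_Y(360.2 − 2(x_Y + x_Z)) − 42x_Y − 0.5x_Y².
∂π/∂x_Y = 318.2 − 5x_Y − 2x_Z = 0, so x_Y = 63.64 − 0.4x_Z.
For Z: ∂π/∂x_Z = 293.2 − 4x_Z − 2x_Y = 0 ⇒ x_Z = 73.3 − 0.5x_Y.
Substituting the second reaction function into the first: x_Y = 63.64 − 0.4(73.3 − 0.5x_Y), which gives 0.8x_Y = 34.32 ⇒ x_Y = 42.9.
Then x_Z = 73.3 − 0.5·42.9 = 51.85.
Equilibrium price: P = 360.2 − 2·94.75 = 170.7.

170.7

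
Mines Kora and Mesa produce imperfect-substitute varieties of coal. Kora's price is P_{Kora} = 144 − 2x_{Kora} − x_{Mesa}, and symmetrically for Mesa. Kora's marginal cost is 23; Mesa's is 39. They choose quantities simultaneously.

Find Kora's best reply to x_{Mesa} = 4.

29.25

Mine Kora's profit: π = x_{Kora}(144 − 2x_{Kora} − x_{Mesa}) − 23x_{Kora}.
∂π/∂x_{Kora} = 121 − 4x_{Kora} − x_{Mesa} = 0 ⇒ x_{Kora} = 30.25 − 0.25x_{Mesa}.
At x_{Mesa} = 4: x_{Kora} = 30.25 − 0.25·4 = 29.25.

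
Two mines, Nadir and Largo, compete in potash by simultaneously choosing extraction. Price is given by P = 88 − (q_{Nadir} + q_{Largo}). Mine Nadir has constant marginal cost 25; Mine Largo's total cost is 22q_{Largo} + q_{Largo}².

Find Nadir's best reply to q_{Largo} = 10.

Mine Nadir's profit: π = q_{Nadir}(88 − (q_{Nadir} + q_{Largo})) − 25q_{Nadir}.
∂π/∂q_{Nadir} = 63 − 2q_{Nadir} − q_{Largo} = 0, so q_{Nadir} = 31.5 − 0.5q_{Largo}.
At q_{Largo} = 10: q_{Nadir} = 31.5 − 0.5·10 = 26.5.

26.5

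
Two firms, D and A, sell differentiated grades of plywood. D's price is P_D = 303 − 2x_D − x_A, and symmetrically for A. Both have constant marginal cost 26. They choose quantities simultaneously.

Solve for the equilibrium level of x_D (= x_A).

55.4

Firm D's profit: π = x_D(303 − 2x_D − x_A) − 26x_D.
∂π/∂x_D = 277 − 4x_D − x_A = 0 ⇒ x_D = 69.25 − 0.25x_A.
The game is symmetric, so in equilibrium x_A = x_D: the reaction function gives 1.25x_D = 69.25, hence x_D = 55.4.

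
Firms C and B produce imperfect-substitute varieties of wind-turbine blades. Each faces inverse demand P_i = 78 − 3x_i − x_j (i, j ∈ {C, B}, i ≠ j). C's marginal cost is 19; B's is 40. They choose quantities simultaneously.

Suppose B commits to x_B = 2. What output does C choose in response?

Firm C's profit: π = x_C(78 − 3x_C − x_B) − 19x_C.
∂π/∂x_C = 59 − 6x_C − x_B = 0 ⇒ x_C = 59/6 − (1/6)x_B.
At x_B = 2: x_C = 59/6 − (1/6)·2 = 9.5.

9.5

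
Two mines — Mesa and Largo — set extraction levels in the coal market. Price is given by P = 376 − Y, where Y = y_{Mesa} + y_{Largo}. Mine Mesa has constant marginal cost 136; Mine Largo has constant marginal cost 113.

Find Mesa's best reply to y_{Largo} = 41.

99.5

Mine Mesa's profit: π = y_{Mesa}(376 − (y_{Mesa} + y_{Largo})) − 136y_{Mesa}.
∂π/∂y_{Mesa} = 240 − 2y_{Mesa} − y_{Largo} = 0, so y_{Mesa} = 120 − 0.5y_{Largo}.
At y_{Largo} = 41: y_{Mesa} = 120 − 0.5·41 = 99.5.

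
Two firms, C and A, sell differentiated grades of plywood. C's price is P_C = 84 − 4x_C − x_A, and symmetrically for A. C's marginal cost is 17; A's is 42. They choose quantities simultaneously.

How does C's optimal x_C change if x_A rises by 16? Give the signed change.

-2

Firm C's profit: π = x_C(84 − 4x_C − x_A) − 17x_C.
∂π/∂x_C = 67 − 8x_C − x_A = 0 ⇒ x_C = 8.375 − 0.125x_A.
The reaction-function slope is −0.125, so a 16-unit rise in x_A moves x_C by −0.125 × 16 = −2. C's best response falls — the actions are strategic substitutes.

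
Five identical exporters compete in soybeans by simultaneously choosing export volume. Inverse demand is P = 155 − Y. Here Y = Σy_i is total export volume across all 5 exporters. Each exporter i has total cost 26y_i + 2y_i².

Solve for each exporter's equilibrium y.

12.9

A representative exporter's profit is π_i = y_i(155 − Y) − 26y_i − 2y_i², with Y = y_i + Σ_{j≠i} y_j.
First-order condition: 129 − 6y_i − Σ_{j≠i} y_j = 0.
Imposing symmetry (y_j = y for all j) turns Σ_{j≠i} y_j into 4y, so 129 = 10y and y = 12.9.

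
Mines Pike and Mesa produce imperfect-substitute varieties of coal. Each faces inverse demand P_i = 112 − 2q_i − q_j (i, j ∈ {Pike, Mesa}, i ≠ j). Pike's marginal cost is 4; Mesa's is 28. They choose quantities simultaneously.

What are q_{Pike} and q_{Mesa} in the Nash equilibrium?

23.2, 15.2

Mine Pike's profit: π = q_{Pike}(112 − 2q_{Pike} − q_{Mesa}) − 4q_{Pike}.
∂π/∂q_{Pike} = 108 − 4q_{Pike} − q_{Mesa} = 0 ⇒ q_{Pike} = 27 − 0.25q_{Mesa}.
Similarly q_{Mesa} = 21 − 0.25q_{Pike}.
Plugging q_{Mesa} into Pike's best response: q_{Pike} = 27 − 0.25(21 − 0.25q_{Pike}) ⇒ 0.9375q_{Pike} = 21.75, so q_{Pike} = 23.2.
Then q_{Mesa} = 21 − 0.25·23.2 = 15.2.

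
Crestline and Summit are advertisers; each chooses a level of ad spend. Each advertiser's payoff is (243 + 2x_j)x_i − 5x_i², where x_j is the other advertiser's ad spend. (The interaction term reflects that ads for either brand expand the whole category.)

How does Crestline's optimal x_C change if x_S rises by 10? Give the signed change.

2

Crestline's payoff is (243 + 2x_S)x_C − 5x_C².
∂π/∂x_C = 243 + 2x_S − 10x_C = 0, so x_C = 24.3 + 0.2x_S.
The reaction-function slope is 0.2, so a 10-unit rise in x_S moves x_C by 0.2 × 10 = 2. Crestline's best response rises — the actions are strategic complements.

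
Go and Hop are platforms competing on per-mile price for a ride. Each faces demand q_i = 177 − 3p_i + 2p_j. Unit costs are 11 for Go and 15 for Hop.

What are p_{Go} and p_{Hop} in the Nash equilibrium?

Go's profit: π = (p_{Go} − 11)(177 − 3p_{Go} + 2p_{Hop}).
∂π/∂p_{Go} = 210 − 6p_{Go} + 2p_{Hop} = 0 ⇒ p_{Go} = 35 + (1/3)p_{Hop}.
Similarly p_{Hop} = 37 + (1/3)p_{Go}.
Plugging p_{Hop} into Go's best response: p_{Go} = 35 + (1/3)(37 + (1/3)p_{Go}) ⇒ (8/9)p_{Go} = 142/3, so p_{Go} = 53.25.
Then p_{Hop} = 37 + (1/3)·53.25 = 54.75.

53.25, 54.75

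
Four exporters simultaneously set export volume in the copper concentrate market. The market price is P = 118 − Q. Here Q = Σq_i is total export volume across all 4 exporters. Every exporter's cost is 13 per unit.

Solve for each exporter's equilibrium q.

A representative exporter's profit is π_i = q_i(118 − Q) − 13q_i, with Q = q_i + Σ_{j≠i} q_j.
First-order condition: 105 − 2q_i − Σ_{j≠i} q_j = 0.
Imposing symmetry (q_j = q for all j) turns Σ_{j≠i} q_j into 3q, so 105 = 5q and q = 21.

21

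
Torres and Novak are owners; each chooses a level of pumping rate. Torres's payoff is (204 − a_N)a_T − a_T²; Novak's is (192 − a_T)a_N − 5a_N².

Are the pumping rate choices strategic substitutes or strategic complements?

strategic substitutes

Expanding Torres's payoff: 204a_T − a_Na_T − a_T².
∂π/∂a_T = 204 − a_N − 2a_T = 0, so a_T = 102 − 0.5a_N.
The best-response slope da_T/da_N = −0.5 < 0: the reaction function is downward-sloping, so the choices are strategic substitutes.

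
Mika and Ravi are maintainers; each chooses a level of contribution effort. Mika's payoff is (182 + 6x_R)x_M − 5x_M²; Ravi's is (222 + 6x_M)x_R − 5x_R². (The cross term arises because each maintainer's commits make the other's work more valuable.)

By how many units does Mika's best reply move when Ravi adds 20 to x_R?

Expanding Mika's payoff: 182x_M + 6x_Rx_M − 5x_M².
∂π/∂x_M = 182 + 6x_R − 10x_M = 0, so x_M = 18.2 + 0.6x_R.
The reaction-function slope is 0.6, so a 20-unit rise in x_R moves x_M by 0.6 × 20 = 12. Mika's best response rises — the actions are strategic complements.

12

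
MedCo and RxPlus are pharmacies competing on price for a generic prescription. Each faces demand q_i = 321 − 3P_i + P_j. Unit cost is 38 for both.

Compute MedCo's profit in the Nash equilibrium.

7203

MedCo's profit: π = (P_{MedCo} − 38)(321 − 3P_{MedCo} + P_{RxPlus}).
∂π/∂P_{MedCo} = 435 − 6P_{MedCo} + P_{RxPlus} = 0 ⇒ P_{MedCo} = 72.5 + (1/6)P_{RxPlus}.
The game is symmetric, so in equilibrium P_{RxPlus} = P_{MedCo}: the reaction function gives (5/6)P_{MedCo} = 72.5, hence P_{MedCo} = 87.
q_{MedCo} = 321 − 3·87 + 87 = 147.
Profit = (87 − 38)·147 = 7203.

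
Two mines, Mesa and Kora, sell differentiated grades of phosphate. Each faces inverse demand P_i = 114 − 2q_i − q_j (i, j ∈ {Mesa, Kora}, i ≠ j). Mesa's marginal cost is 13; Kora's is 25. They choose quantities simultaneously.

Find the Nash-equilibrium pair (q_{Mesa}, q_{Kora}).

21, 17

Mine Mesa's profit: π = q_{Mesa}(114 − 2q_{Mesa} − q_{Kora}) − 13q_{Mesa}.
∂π/∂q_{Mesa} = 101 − 4q_{Mesa} − q_{Kora} = 0 ⇒ q_{Mesa} = 25.25 − 0.25q_{Kora}.
Similarly q_{Kora} = 22.25 − 0.25q_{Mesa}.
Solving the two reaction functions simultaneously: (1 − (−0.25)(−0.25))q_{Mesa} = 25.25 − 0.25·22.25, so 0.9375q_{Mesa} = 19.6875 and q_{Mesa} = 21.
Then q_{Kora} = 22.25 − 0.25·21 = 17.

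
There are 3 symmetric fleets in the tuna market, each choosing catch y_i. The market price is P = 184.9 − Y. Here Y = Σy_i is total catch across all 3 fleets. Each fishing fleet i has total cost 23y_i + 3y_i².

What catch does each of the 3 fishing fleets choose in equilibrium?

A representative fishing fleet's profit is π_i = y_i(184.9 − Y) − 23y_i − 3y_i², with Y = y_i + Σ_{j≠i} y_j.
First-order condition: 161.9 − 8y_i − Σ_{j≠i} y_j = 0.
Imposing symmetry (y_j = y for all j) turns Σ_{j≠i} y_j into 2y, so 161.9 = 10y and y = 16.19.

16.19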